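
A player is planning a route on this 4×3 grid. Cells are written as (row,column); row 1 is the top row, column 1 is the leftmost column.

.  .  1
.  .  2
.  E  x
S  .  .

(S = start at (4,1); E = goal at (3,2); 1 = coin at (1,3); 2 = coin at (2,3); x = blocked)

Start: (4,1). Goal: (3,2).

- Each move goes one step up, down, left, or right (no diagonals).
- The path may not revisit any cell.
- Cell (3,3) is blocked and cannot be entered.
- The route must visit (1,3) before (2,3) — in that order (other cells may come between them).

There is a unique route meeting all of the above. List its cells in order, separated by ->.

(4,1) -> (3,1) -> (2,1) -> (1,1) -> (1,2) -> (1,3) -> (2,3) -> (2,2) -> (3,2)

The waypoints must appear in the order (1,3), (2,3), with no cell reused.
Route from (4,1): 3× up (reaching (1,1)), 2× right (reaching (1,3)), down to (2,3), left to (2,2), down to (3,2) — 8 moves in all.
Check: order respected (1 at step 5, 2 at step 6).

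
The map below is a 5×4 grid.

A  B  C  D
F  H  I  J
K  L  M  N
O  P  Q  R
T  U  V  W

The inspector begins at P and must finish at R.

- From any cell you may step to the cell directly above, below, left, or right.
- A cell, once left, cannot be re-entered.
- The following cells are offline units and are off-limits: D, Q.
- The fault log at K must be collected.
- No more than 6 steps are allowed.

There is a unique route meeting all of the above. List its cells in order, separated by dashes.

The budget equals the shortest possible length, so every move has to be on a shortest route through the required cells.
Route from P: left 1 to O, up 1 to K, right 3 to N, down 1 to R — 6 moves in all.
Check: all required cells visited; 6 ≤ 6 moves.

P - O - K - L - M - N - R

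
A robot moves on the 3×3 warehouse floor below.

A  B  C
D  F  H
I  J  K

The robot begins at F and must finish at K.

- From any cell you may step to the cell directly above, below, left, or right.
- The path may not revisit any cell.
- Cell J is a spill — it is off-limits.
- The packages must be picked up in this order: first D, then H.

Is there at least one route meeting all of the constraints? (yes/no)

yes

One route that works: F → D → A → B → C → H → K.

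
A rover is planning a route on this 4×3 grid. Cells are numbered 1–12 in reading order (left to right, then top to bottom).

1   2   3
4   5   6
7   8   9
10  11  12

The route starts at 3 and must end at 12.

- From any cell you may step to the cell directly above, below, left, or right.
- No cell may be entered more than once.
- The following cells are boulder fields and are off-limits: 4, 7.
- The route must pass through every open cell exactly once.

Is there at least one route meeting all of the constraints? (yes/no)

no

Cell 1 has only one open neighbour but is neither the start nor the goal, so a Hamiltonian route would have to both enter and leave it through the same neighbour — impossible without revisiting.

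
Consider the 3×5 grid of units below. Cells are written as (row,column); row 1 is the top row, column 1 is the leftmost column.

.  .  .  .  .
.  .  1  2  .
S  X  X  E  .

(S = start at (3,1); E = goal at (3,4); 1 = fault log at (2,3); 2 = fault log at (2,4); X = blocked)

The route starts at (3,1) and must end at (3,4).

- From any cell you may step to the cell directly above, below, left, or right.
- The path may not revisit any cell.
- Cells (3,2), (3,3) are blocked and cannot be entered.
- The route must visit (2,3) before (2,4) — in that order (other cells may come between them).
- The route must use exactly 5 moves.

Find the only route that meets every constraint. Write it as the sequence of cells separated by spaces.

(3,1) (2,1) (2,2) (2,3) (2,4) (3,4)

The waypoints must appear in the order (2,3), (2,4), with no cell reused.
Route from (3,1): up to (2,1), 3× right (reaching (2,4)), down to (3,4) — 5 moves in all.
Check: order respected (1 at step 3, 2 at step 4); 5 moves as required.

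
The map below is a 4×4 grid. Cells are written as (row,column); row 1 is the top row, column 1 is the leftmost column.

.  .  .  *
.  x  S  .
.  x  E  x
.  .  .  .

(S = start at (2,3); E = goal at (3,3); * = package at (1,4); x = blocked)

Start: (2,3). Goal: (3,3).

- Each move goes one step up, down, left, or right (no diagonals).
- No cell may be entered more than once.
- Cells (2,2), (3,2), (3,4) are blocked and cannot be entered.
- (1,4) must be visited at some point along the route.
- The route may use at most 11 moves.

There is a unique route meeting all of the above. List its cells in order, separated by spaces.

The budget equals the shortest possible length, so every move has to be on a shortest route through the required cells.
Route from (2,3): right to (2,4), up to (1,4), 3× left (reaching (1,1)), 3× down (reaching (4,1)), 2× right (reaching (4,3)), up to (3,3) — 11 moves in all.
Check: all required cells visited; 11 ≤ 11 moves.

(2,3) (2,4) (1,4) (1,3) (1,2) (1,1) (2,1) (3,1) (4,1) (4,2) (4,3) (3,3)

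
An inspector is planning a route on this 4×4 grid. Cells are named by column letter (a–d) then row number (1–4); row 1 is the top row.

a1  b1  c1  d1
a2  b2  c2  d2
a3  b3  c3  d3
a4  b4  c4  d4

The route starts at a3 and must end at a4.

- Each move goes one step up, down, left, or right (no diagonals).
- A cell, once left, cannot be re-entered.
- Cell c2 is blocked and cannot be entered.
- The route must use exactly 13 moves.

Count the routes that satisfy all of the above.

4

Need simple routes of exactly 13 moves from a3 to a4 (Manhattan distance 1, so 6 moves are spent on a detour and 6 undoing it).
Enumerating: a3 a2 a1 b1 c1 d1 d2 d3 d4 c4 c3 b3 b4 a4 | a3 a2 b2 b1 c1 d1 d2 d3 d4 c4 c3 b3 b4 a4 | a3 b3 b2 a2 a1 b1 c1 d1 d2 d3 d4 c4 b4 a4 | a3 b3 b2 a2 a1 b1 c1 d1 d2 d3 c3 c4 b4 a4.
That gives 4 routes.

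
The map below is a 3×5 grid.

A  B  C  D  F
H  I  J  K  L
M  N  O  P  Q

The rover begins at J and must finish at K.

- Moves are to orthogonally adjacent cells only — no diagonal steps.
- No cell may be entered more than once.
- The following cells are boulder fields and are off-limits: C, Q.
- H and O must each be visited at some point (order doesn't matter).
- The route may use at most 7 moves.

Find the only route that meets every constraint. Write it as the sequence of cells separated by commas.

The budget equals the shortest possible length, so every move has to be on a shortest route through the required cells.
Route from J: left 2 to H, down 1 to M, right 3 to P, up 1 to K — 7 moves in all.
Check: all required cells visited; 7 ≤ 7 moves.

J, I, H, M, N, O, P, K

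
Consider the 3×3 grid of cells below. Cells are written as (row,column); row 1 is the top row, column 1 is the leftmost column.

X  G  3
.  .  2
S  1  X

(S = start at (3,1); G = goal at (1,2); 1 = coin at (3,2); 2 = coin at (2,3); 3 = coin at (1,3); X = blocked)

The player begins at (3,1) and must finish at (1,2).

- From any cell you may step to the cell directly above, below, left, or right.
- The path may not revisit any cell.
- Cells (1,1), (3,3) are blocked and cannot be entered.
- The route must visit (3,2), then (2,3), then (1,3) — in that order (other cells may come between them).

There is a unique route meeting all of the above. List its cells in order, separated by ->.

The waypoints must appear in the order (3,2), (2,3), (1,3), with no cell reused.
Route from (3,1): right 1 to (3,2), up 1 to (2,2), right 1 to (2,3), up 1 to (1,3), left 1 to (1,2) — 5 moves in all.
Check: order respected (1 at step 1, 2 at step 3, 3 at step 4).

(3,1) -> (3,2) -> (2,2) -> (2,3) -> (1,3) -> (1,2)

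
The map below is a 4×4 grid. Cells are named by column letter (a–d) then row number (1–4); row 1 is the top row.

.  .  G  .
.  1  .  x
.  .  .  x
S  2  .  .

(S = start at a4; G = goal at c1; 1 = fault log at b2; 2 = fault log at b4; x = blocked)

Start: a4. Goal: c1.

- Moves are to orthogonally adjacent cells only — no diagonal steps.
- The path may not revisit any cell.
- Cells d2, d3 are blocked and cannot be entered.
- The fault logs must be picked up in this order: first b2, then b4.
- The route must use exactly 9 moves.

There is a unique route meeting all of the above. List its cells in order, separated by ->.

a4 -> a3 -> a2 -> b2 -> b3 -> b4 -> c4 -> c3 -> c2 -> c1

The waypoints must appear in the order b2, b4, with no cell reused.
Route from a4: up 2 to a2, right 1 to b2, down 2 to b4, right 1 to c4, up 3 to c1 — 9 moves in all.
Check: order respected (1 at step 3, 2 at step 5); 9 moves as required.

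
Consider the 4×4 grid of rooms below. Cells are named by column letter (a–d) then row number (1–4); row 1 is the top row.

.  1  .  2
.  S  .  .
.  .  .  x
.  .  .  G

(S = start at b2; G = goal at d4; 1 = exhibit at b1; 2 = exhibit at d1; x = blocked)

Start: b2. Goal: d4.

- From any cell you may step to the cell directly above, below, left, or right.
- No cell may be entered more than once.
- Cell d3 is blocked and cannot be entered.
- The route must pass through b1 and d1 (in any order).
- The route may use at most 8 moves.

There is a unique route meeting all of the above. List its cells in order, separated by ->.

Any route must reach b1 and d1 and still end at d4 within 8 moves, so the order of the required stops is forced.
Route from b2: up 1 to b1, right 2 to d1, down 1 to d2, left 1 to c2, down 2 to c4, right 1 to d4 — 8 moves in all.
Check: all required cells visited; 8 ≤ 8 moves.

b2 -> b1 -> c1 -> d1 -> d2 -> c2 -> c3 -> c4 -> d4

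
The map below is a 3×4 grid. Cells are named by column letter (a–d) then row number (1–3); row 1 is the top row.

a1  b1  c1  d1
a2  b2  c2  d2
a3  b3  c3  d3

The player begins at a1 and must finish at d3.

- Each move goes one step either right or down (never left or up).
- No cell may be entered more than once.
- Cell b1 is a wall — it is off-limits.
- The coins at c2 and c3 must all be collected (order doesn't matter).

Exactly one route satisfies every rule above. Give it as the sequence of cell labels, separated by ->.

a1 -> a2 -> b2 -> c2 -> c3 -> d3

Moves only go right or down, so the column and row indices never decrease.
Route from a1: down to a2, 2× right (reaching c2), down to c3, right to d3 — 5 moves in all.
Check: all required cells visited.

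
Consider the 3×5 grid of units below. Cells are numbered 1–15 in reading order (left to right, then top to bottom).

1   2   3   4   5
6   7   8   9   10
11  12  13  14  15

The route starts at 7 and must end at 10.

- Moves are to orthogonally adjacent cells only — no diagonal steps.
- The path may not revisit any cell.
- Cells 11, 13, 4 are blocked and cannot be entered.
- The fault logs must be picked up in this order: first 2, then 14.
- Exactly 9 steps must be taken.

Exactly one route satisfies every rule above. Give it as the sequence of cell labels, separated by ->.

7 -> 6 -> 1 -> 2 -> 3 -> 8 -> 9 -> 14 -> 15 -> 10

The waypoints must appear in the order 2, 14, with no cell reused.
Route from 7: left 1 to 6, up 1 to 1, right 2 to 3, down 1 to 8, right 1 to 9, down 1 to 14, right 1 to 15, up 1 to 10 — 9 moves in all.
Check: order respected (2 at step 3, 14 at step 7); 9 moves as required.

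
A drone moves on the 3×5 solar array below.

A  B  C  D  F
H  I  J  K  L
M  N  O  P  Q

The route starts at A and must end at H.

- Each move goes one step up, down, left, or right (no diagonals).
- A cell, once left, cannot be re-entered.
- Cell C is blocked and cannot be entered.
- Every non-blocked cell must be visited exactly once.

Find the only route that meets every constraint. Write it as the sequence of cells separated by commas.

A, B, I, J, K, D, F, L, Q, P, O, N, M, H

Need to visit all 14 open cells exactly once, starting at A and ending at H.
Cell M has only two open neighbours (H and N), so the path must pass straight through it: one of those is the cell it's entered from and the other is where it exits.
Route from A: right 1 to B, down 1 to I, right 2 to K, up 1 to D, right 1 to F, down 2 to Q, left 4 to M, up 1 to H — 13 moves in all.
Check: all 14 open cells covered.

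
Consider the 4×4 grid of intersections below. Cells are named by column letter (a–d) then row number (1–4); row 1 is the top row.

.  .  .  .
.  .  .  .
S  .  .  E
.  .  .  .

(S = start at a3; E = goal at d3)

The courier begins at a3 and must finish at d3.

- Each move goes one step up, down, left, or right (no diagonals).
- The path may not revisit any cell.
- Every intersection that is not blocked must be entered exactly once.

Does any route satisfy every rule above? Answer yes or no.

yes

One route that works: a3 → a4 → b4 → b3 → b2 → a2 → a1 → b1 → c1 → d1 → d2 → c2 → c3 → c4 → d4 → d3.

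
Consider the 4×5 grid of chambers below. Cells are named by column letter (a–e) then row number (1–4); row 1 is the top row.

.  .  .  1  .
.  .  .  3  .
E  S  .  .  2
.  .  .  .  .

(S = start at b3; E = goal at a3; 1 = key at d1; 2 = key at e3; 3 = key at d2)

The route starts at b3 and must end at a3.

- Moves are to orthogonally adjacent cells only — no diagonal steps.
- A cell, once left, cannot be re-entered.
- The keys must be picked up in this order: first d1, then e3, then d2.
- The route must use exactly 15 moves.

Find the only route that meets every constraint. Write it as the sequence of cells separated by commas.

The waypoints must appear in the order d1, e3, d2, with no cell reused.
Route from b3: up 2 to b1, right 3 to e1, down 2 to e3, left 1 to d3, up 1 to d2, left 1 to c2, down 2 to c4, left 2 to a4, up 1 to a3 — 15 moves in all.
Check: order respected (1 at step 4, 2 at step 7, 3 at step 9); 15 moves as required.

b3, b2, b1, c1, d1, e1, e2, e3, d3, d2, c2, c3, c4, b4, a4, a3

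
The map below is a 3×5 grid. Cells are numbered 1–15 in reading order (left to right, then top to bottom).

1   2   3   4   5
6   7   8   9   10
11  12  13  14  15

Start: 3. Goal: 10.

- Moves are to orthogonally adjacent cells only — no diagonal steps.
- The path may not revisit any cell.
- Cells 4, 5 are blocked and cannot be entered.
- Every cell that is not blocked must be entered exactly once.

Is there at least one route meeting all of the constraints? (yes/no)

no

Colour the cells like a checkerboard: each orthogonal step flips colour, so a Hamiltonian route alternates colours. Here there are 7 cells of one colour and 6 of the other, with start on the opposite colour to the goal — the counts and endpoints can't be arranged into an alternating sequence of length 13, so no Hamiltonian route exists.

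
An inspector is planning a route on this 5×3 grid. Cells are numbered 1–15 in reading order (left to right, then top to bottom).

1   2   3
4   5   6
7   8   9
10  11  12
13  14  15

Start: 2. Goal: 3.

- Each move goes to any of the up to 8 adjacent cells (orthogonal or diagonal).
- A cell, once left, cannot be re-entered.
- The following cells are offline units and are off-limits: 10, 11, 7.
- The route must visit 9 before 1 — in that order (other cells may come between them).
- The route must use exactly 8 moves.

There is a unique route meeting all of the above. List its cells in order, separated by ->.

2 -> 6 -> 9 -> 12 -> 8 -> 4 -> 1 -> 5 -> 3

The waypoints must appear in the order 9, 1, with no cell reused.
Route from 2: down-right 1 to 6, down 2 to 12, up-left 2 to 4, up 1 to 1, down-right 1 to 5, up-right 1 to 3 — 8 moves in all.
Check: order respected (9 at step 2, 1 at step 6); 8 moves as required.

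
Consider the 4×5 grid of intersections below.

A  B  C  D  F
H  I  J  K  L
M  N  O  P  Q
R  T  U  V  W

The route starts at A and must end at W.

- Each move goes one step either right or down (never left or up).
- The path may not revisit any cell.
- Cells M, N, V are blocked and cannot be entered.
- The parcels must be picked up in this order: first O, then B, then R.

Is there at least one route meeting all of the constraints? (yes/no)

B lies above O, so going from O to B would need an upward move — but moves only go right/down, so O cannot be visited before B.

no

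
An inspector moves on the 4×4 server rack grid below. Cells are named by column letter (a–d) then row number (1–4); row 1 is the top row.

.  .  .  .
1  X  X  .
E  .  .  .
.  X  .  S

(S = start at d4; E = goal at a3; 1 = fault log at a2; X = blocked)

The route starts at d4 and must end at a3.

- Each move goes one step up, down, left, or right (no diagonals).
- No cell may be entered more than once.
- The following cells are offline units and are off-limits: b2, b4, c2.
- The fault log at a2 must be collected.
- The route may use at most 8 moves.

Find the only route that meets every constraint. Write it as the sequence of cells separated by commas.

The 8-move cap with required stops at a2 leaves no slack for detours.
Route from d4: up 3 to d1, left 3 to a1, down 2 to a3 — 8 moves in all.
Check: all required cells visited; 8 ≤ 8 moves.

d4, d3, d2, d1, c1, b1, a1, a2, a3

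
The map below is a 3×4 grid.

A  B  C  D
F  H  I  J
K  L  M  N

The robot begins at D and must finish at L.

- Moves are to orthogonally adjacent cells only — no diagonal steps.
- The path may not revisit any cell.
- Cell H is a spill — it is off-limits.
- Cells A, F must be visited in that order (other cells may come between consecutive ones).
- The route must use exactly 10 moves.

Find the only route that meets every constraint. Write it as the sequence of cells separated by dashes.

The waypoints must appear in the order A, F, with no cell reused.
Route from D: down 2 to N, left 1 to M, up 2 to C, left 2 to A, down 2 to K, right 1 to L — 10 moves in all.
Check: order respected (A at step 7, F at step 8); 10 moves as required.

D - J - N - M - I - C - B - A - F - K - L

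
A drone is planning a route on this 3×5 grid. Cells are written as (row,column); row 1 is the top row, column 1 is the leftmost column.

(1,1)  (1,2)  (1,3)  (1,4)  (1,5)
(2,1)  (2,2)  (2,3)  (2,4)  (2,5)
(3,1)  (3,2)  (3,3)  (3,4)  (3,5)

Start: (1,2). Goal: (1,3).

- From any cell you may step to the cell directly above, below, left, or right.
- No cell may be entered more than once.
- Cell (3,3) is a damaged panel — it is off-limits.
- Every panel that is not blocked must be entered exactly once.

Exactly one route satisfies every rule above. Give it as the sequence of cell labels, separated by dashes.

(1,2) - (1,1) - (2,1) - (3,1) - (3,2) - (2,2) - (2,3) - (2,4) - (3,4) - (3,5) - (2,5) - (1,5) - (1,4) - (1,3)

Need to visit all 14 open cells exactly once, starting at (1,2) and ending at (1,3).
Cell (3,1) has only two open neighbours ((2,1) and (3,2)), so the path must pass straight through it: one of those is the cell it's entered from and the other is where it exits.
Route from (1,2): left to (1,1), 2× down (reaching (3,1)), right to (3,2), up to (2,2), 2× right (reaching (2,4)), down to (3,4), right to (3,5), 2× up (reaching (1,5)), 2× left (reaching (1,3)) — 13 moves in all.
Check: all 14 open cells covered.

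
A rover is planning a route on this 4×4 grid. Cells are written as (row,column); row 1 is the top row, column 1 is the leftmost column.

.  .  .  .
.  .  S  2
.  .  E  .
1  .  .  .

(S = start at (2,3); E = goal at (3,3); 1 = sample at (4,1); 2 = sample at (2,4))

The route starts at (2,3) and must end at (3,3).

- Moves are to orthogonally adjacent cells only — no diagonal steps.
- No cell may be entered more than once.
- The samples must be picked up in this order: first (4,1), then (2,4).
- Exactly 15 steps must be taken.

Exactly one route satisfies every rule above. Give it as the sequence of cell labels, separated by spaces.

(2,3) (2,2) (3,2) (4,2) (4,1) (3,1) (2,1) (1,1) (1,2) (1,3) (1,4) (2,4) (3,4) (4,4) (4,3) (3,3)

The waypoints must appear in the order (4,1), (2,4), with no cell reused.
Route from (2,3): left to (2,2), 2× down (reaching (4,2)), left to (4,1), 3× up (reaching (1,1)), 3× right (reaching (1,4)), 3× down (reaching (4,4)), left to (4,3), up to (3,3) — 15 moves in all.
Check: order respected (1 at step 4, 2 at step 11); 15 moves as required.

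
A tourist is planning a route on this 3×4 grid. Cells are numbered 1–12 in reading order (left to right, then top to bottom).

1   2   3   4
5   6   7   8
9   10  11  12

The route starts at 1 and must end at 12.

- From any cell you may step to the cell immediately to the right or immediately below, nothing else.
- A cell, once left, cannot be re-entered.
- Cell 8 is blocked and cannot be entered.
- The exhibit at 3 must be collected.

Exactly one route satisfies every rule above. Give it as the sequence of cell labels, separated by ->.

1 -> 2 -> 3 -> 7 -> 11 -> 12

Moves only go right or down, so the column and row indices never decrease.
Route from 1: right 2 to 3, down 2 to 11, right 1 to 12 — 5 moves in all.
Check: all required cells visited.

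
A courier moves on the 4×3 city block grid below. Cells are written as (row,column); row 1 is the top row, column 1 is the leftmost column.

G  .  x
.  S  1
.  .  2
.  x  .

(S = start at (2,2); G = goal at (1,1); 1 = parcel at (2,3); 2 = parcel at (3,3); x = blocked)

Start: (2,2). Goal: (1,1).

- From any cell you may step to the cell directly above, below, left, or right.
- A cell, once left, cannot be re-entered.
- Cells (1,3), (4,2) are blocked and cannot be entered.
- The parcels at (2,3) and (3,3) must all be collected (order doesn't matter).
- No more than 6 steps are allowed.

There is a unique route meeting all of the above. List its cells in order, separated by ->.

(2,2) -> (2,3) -> (3,3) -> (3,2) -> (3,1) -> (2,1) -> (1,1)

Any route must reach (2,3) and (3,3) and still end at (1,1) within 6 moves, so the order of the required stops is forced.
Route from (2,2): right to (2,3), down to (3,3), 2× left (reaching (3,1)), 2× up (reaching (1,1)) — 6 moves in all.
Check: all required cells visited; 6 ≤ 6 moves.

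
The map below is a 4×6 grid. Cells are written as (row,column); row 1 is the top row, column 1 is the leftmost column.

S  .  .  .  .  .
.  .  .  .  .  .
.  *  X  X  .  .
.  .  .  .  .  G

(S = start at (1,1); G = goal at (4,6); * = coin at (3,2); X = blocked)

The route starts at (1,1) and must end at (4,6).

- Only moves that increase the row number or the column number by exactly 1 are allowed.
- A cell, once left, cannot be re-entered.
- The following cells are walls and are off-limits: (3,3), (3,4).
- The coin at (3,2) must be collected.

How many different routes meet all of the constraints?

A right/down-only route from (1,1) to (4,6) makes exactly 3 down-moves and 5 right-moves in some order.
With no other constraints that would be C(8,3) = 56 routes.
Split at (3,2) and multiply the segment counts (each segment already excludes blocked cells): (1,1)→(3,2): 3; (3,2)→(4,6): 1; product = 3.
That gives 3 routes.

3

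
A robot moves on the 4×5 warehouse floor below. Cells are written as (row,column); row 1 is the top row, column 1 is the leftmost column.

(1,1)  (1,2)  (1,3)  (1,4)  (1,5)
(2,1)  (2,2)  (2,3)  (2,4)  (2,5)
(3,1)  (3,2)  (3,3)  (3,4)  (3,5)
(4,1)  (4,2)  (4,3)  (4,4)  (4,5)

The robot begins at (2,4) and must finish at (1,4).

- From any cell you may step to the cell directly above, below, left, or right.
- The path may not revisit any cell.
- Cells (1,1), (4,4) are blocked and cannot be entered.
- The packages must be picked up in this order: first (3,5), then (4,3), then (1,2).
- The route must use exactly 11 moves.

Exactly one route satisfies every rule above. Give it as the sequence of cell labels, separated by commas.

(2,4), (2,5), (3,5), (3,4), (3,3), (4,3), (4,2), (3,2), (2,2), (1,2), (1,3), (1,4)

The waypoints must appear in the order (3,5), (4,3), (1,2), with no cell reused.
Route from (2,4): right to (2,5), down to (3,5), 2× left (reaching (3,3)), down to (4,3), left to (4,2), 3× up (reaching (1,2)), 2× right (reaching (1,4)) — 11 moves in all.
Check: order respected ((3,5) at step 2, (4,3) at step 5, (1,2) at step 9); 11 moves as required.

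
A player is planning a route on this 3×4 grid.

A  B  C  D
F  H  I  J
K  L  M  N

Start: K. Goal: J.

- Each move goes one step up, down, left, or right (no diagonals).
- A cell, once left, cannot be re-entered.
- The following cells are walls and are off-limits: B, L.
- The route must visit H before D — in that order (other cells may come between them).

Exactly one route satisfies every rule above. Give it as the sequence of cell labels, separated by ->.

The waypoints must appear in the order H, D, with no cell reused.
Route from K: up 1 to F, right 2 to I, up 1 to C, right 1 to D, down 1 to J — 6 moves in all.
Check: order respected (H at step 2, D at step 5).

K -> F -> H -> I -> C -> D -> J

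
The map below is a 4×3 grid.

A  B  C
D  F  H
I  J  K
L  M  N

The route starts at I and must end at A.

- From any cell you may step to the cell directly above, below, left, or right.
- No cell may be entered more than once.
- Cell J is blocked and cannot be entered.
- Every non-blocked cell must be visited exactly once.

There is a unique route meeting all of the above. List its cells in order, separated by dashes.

Need to visit all 11 open cells exactly once, starting at I and ending at A.
Route from I: down 1 to L, right 2 to N, up 3 to C, left 1 to B, down 1 to F, left 1 to D, up 1 to A — 10 moves in all.
Check: all 11 open cells covered.

I - L - M - N - K - H - C - B - F - D - A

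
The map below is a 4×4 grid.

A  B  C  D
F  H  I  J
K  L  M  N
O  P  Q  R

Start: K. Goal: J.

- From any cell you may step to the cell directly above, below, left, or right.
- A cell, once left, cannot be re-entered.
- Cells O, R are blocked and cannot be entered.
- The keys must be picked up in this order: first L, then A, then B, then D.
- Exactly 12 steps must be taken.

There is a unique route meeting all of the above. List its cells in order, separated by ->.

The waypoints must appear in the order L, A, B, D, with no cell reused.
Route from K: right to L, down to P, right to Q, 2× up (reaching I), 2× left (reaching F), up to A, 3× right (reaching D), down to J — 12 moves in all.
Check: order respected (L at step 1, A at step 8, B at step 9, D at step 11); 12 moves as required.

K -> L -> P -> Q -> M -> I -> H -> F -> A -> B -> C -> D -> J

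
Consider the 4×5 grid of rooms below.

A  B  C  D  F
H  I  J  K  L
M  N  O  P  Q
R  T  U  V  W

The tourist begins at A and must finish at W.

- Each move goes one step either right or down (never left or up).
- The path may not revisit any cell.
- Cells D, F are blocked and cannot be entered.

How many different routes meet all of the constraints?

31

A right/down-only route from A to W makes exactly 3 down-moves and 4 right-moves in some order.
With no other constraints that would be C(7,3) = 35 routes.
Subtract routes through each blocked cell (inclusion–exclusion for overlaps): − through D: 4 − through F: 1 + through D&F: 1 → 31.
That gives 31 routes.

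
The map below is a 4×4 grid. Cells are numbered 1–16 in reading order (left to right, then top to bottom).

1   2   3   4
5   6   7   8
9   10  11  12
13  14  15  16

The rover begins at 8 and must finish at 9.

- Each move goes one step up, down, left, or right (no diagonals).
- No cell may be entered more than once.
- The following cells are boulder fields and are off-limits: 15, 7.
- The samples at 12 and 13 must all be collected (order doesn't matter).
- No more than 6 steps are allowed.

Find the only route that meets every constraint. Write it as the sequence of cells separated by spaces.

Any route must reach 12 and 13 and still end at 9 within 6 moves, so the order of the required stops is forced.
Route from 8: down 1 to 12, left 2 to 10, down 1 to 14, left 1 to 13, up 1 to 9 — 6 moves in all.
Check: all required cells visited; 6 ≤ 6 moves.

8 12 11 10 14 13 9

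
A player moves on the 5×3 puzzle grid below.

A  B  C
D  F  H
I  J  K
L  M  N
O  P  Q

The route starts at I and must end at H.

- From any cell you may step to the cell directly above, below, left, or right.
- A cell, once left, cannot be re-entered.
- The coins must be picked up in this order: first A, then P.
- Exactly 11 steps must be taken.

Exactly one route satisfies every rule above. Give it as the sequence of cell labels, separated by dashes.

The waypoints must appear in the order A, P, with no cell reused.
Route from I: up 2 to A, right 1 to B, down 4 to P, right 1 to Q, up 3 to H — 11 moves in all.
Check: order respected (A at step 2, P at step 7); 11 moves as required.

I - D - A - B - F - J - M - P - Q - N - K - H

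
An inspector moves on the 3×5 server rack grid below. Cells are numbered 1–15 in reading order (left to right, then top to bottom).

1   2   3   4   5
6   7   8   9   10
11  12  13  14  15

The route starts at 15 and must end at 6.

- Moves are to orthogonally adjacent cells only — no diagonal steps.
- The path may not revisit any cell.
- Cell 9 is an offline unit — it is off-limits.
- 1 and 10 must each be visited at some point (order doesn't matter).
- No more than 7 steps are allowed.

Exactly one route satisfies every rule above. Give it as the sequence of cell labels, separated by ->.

The 7-move cap with required stops at 1, 10 leaves no slack for detours.
Route from 15: 2× up (reaching 5), 4× left (reaching 1), down to 6 — 7 moves in all.
Check: all required cells visited; 7 ≤ 7 moves.

15 -> 10 -> 5 -> 4 -> 3 -> 2 -> 1 -> 6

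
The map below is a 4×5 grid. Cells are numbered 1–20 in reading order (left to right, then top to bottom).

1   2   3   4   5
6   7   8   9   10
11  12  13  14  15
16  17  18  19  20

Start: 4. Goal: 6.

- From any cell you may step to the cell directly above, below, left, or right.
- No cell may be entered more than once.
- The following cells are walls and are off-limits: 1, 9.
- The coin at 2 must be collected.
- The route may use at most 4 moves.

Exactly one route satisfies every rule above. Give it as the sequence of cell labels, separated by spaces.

Any route must reach 2 and still end at 6 within 4 moves, so the order of the required stops is forced.
Route from 4: 2× left (reaching 2), down to 7, left to 6 — 4 moves in all.
Check: all required cells visited; 4 ≤ 4 moves.

4 3 2 7 6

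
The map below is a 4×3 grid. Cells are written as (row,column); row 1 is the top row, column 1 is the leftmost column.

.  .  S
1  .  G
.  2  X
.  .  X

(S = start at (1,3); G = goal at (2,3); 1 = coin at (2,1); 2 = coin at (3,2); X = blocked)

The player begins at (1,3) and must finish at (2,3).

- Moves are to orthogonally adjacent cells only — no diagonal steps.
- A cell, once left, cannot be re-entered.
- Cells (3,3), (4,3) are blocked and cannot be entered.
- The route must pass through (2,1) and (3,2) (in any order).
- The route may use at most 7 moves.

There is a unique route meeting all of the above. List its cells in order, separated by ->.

The 7-move cap with required stops at (2,1), (3,2) leaves no slack for detours.
Route from (1,3): left 2 to (1,1), down 2 to (3,1), right 1 to (3,2), up 1 to (2,2), right 1 to (2,3) — 7 moves in all.
Check: all required cells visited; 7 ≤ 7 moves.

(1,3) -> (1,2) -> (1,1) -> (2,1) -> (3,1) -> (3,2) -> (2,2) -> (2,3)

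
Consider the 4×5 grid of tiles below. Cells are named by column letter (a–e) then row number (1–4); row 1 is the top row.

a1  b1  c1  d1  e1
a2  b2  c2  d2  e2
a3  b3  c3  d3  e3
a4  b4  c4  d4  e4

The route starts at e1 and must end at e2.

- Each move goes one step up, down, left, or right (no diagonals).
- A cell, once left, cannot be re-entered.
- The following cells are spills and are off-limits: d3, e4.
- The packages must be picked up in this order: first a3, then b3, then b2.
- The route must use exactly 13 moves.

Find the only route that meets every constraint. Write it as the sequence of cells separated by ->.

The waypoints must appear in the order a3, b3, b2, with no cell reused.
Route from e1: 4× left (reaching a1), 3× down (reaching a4), right to b4, 2× up (reaching b2), 3× right (reaching e2) — 13 moves in all.
Check: order respected (a3 at step 6, b3 at step 9, b2 at step 10); 13 moves as required.

e1 -> d1 -> c1 -> b1 -> a1 -> a2 -> a3 -> a4 -> b4 -> b3 -> b2 -> c2 -> d2 -> e2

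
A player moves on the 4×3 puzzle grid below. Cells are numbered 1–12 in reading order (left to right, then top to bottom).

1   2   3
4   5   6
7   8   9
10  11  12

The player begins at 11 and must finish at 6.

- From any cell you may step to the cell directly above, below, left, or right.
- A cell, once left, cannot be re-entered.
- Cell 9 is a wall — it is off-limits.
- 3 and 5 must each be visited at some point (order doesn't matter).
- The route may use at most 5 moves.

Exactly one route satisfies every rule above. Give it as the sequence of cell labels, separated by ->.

11 -> 8 -> 5 -> 2 -> 3 -> 6

The 5-move cap with required stops at 3, 5 leaves no slack for detours.
Route from 11: up 3 to 2, right 1 to 3, down 1 to 6 — 5 moves in all.
Check: all required cells visited; 5 ≤ 5 moves.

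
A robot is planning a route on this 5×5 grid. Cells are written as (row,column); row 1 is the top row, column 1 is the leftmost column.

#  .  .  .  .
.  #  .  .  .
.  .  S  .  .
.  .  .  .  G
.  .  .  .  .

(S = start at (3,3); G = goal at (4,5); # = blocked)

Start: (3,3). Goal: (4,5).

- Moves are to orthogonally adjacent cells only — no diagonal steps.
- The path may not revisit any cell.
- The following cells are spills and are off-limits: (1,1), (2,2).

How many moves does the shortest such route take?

3

The Manhattan distance from (3,3) to (4,5) is |3−4| + |3−5| = 3, so at least 3 moves are needed.
A route of 3 moves achieves this: (3,3) → (4,3) → (4,4) → (4,5).
Since 3 matches the lower bound, it is optimal.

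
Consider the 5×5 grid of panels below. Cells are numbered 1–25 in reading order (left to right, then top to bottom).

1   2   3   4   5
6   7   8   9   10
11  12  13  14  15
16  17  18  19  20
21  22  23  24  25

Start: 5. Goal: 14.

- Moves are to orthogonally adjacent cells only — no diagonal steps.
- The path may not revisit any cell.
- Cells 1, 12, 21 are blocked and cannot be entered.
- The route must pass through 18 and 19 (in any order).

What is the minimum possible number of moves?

7

Any route passes through 18 and 19 in some order between 5 and 14. Summing Manhattan distances along each leg and taking the cheapest ordering (5 → 19 → 18 → 14) gives a lower bound of 4 + 1 + 2 = 7 moves.
A route of 7 moves achieves this: 5 → 10 → 15 → 20 → 19 → 18 → 13 → 14.
Since 7 matches the lower bound, it is optimal.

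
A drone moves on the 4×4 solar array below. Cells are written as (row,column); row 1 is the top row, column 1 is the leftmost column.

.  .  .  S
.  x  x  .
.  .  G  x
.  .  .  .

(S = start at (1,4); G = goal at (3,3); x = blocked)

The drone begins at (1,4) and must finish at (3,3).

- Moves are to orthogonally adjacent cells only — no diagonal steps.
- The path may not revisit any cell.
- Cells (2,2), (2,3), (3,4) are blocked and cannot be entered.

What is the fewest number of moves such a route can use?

7

The Manhattan distance from (1,4) to (3,3) is |1−3| + |4−3| = 3, so at least 3 moves are needed.
That bound ignores the blocked cells. Measuring each leg by the fewest moves that actually steer around them ((1,4)→(3,3): 7) raises the lower bound to 7.
A route of 7 moves exists: (1,4) → (1,3) → (1,2) → (1,1) → (2,1) → (3,1) → (3,2) → (3,3).
Since 7 matches that lower bound, it is optimal.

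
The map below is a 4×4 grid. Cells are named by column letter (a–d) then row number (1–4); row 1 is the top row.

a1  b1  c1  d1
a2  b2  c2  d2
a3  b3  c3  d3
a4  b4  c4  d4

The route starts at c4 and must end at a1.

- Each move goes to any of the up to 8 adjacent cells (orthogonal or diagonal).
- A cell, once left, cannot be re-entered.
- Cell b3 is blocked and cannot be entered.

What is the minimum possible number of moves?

3

With diagonal moves allowed, the Chebyshev distance max(|Δrow|,|Δcol|) from c4 to a1 is 3, so at least 3 moves are needed.
A route of 3 moves achieves this: c4 → c3 → b2 → a1.
Since 3 matches the lower bound, it is optimal.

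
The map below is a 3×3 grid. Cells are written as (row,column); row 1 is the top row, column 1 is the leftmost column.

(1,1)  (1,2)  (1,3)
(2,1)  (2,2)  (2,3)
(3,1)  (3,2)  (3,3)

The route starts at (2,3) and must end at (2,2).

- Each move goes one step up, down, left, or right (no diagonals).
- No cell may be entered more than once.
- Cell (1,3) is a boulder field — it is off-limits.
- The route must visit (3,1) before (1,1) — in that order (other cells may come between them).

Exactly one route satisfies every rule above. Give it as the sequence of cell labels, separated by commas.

(2,3), (3,3), (3,2), (3,1), (2,1), (1,1), (1,2), (2,2)

The waypoints must appear in the order (3,1), (1,1), with no cell reused.
Route from (2,3): down 1 to (3,3), left 2 to (3,1), up 2 to (1,1), right 1 to (1,2), down 1 to (2,2) — 7 moves in all.
Check: order respected ((3,1) at step 3, (1,1) at step 5).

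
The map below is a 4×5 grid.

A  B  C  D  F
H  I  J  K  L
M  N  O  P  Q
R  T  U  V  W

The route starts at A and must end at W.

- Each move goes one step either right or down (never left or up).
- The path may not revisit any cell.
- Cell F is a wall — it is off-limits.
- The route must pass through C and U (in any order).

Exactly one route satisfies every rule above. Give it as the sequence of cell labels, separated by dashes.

Moves only go right or down, so the column and row indices never decrease.
Route from A: 2× right (reaching C), 3× down (reaching U), 2× right (reaching W) — 7 moves in all.
Check: all required cells visited.

A - B - C - J - O - U - V - W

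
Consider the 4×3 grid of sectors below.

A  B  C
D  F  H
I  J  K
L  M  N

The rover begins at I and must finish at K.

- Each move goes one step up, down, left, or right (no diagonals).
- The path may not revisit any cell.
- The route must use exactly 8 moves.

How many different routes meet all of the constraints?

Need simple routes of exactly 8 moves from I to K (Manhattan distance 2, so 3 moves are spent on a detour and 3 undoing it).
Enumerating: I D A B F J M N K | I D A B C H F J K | I L M J F B C H K | I J F D A B C H K.
That gives 4 routes.

4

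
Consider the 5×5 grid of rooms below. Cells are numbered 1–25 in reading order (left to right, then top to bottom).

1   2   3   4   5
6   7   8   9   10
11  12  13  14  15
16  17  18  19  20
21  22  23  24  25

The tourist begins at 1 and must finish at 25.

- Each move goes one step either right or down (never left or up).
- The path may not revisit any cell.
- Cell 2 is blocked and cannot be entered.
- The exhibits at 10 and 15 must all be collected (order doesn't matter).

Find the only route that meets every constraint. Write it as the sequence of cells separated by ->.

Moves only go right or down, so the column and row indices never decrease.
Route from 1: down to 6, 4× right (reaching 10), 3× down (reaching 25) — 8 moves in all.
Check: all required cells visited.

1 -> 6 -> 7 -> 8 -> 9 -> 10 -> 15 -> 20 -> 25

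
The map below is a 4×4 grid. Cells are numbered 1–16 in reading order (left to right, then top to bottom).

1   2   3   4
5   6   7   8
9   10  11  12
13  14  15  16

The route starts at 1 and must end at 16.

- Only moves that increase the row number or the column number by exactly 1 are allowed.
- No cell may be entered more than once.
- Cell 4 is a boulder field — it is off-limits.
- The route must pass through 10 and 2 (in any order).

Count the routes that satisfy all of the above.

3

A right/down-only route from 1 to 16 makes exactly 3 down-moves and 3 right-moves in some order.
With no other constraints that would be C(6,3) = 20 routes.
A monotone route can only reach the required cells in the order 2, 10, so split there and multiply the segment counts (each segment already excludes blocked cells): 1→2: 1; 2→10: 1; 10→16: 3; product = 3.
That gives 3 routes.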